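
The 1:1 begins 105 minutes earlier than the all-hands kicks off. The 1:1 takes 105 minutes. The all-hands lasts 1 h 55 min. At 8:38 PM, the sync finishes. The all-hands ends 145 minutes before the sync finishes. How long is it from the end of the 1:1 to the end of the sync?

4 h 20 min

The all-hands ends at 8:38 PM − 145 min = 6:13 PM.
The all-hands starts at 6:13 PM − 115 min = 4:18 PM.
The 1:1 starts at 4:18 PM − 105 min = 2:33 PM.
The 1:1 ends at 2:33 PM + 105 min = 4:18 PM.
From 4:18 PM to 8:38 PM is 4 h 20 min.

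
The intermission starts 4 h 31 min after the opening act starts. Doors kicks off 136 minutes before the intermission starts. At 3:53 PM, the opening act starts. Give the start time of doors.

The intermission starts at 3:53 PM + 271 min = 8:24 PM.
Doors starts at 8:24 PM − 136 min = 6:08 PM.

6:08 PM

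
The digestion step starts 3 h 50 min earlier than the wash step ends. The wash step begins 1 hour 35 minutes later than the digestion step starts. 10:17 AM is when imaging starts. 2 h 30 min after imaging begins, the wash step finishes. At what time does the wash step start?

The wash step ends at 10:17 AM + 150 min = 12:47 PM.
The digestion step starts at 12:47 PM − 230 min = 8:57 AM.
The wash step starts at 8:57 AM + 95 min = 10:32 AM.

10:32 AM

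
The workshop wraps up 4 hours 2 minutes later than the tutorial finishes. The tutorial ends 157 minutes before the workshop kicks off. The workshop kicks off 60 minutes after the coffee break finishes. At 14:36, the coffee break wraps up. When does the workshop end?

The workshop starts at 14:36 + 60 min = 15:36.
The tutorial ends at 15:36 − 157 min = 12:59.
The workshop ends at 12:59 + 242 min = 17:01.

17:01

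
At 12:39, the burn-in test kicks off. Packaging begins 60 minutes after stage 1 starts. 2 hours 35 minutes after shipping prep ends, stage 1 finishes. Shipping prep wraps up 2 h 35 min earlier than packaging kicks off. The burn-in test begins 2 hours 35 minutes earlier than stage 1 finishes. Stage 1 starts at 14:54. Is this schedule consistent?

No

Packaging starts at 14:54 + 60 min = 15:54.
Shipping prep ends at 15:54 − 155 min = 13:19.
Stage 1 ends at 13:19 + 155 min = 15:54.
The burn-in test starts at 15:54 − 155 min = 13:19.
But the burn-in test is also said to start at 12:39 — a 40-minute conflict.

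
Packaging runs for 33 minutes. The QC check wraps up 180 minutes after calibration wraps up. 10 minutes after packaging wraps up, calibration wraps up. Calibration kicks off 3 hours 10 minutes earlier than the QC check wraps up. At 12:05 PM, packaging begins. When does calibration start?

Packaging ends at 12:05 PM + 33 min = 12:38 PM.
Calibration ends at 12:38 PM + 10 min = 12:48 PM.
The QC check ends at 12:48 PM + 180 min = 3:48 PM.
Calibration starts at 3:48 PM − 190 min = 12:38 PM.

12:38 PM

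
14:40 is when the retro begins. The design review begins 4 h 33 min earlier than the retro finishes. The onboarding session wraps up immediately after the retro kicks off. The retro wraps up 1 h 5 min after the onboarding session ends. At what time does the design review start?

The onboarding session ends at 14:40.
The retro ends at 14:40 + 65 min = 15:45.
The design review starts at 15:45 − 273 min = 11:12.

11:12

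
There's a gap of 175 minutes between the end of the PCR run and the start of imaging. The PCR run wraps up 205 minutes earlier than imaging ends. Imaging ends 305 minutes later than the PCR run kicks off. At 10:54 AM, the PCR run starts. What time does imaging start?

Imaging ends at 10:54 AM + 305 min = 3:59 PM.
The PCR run ends at 3:59 PM − 205 min = 12:34 PM.
Imaging starts at 12:34 PM + 175 min = 3:29 PM.

3:29 PM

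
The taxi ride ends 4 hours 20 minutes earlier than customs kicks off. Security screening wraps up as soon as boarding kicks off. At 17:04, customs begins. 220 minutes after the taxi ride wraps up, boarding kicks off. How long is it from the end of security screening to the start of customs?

The taxi ride ends at 17:04 − 260 min = 12:44.
Boarding starts at 12:44 + 220 min = 16:24.
So security screening ends at 16:24.
From 16:24 to 17:04 is 40 minutes.

40 minutes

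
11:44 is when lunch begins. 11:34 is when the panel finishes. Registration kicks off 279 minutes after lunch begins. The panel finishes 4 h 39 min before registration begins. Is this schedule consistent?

Registration starts at 11:44 + 279 min = 16:23.
The panel ends at 16:23 − 279 min = 11:44.
But the panel is also said to end at 11:34 — a 10-minute conflict.

No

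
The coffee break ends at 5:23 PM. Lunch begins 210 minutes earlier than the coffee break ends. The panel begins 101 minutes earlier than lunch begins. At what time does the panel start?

Lunch starts at 5:23 PM − 210 min = 1:53 PM.
The panel starts at 1:53 PM − 101 min = 12:12 PM.

12:12 PM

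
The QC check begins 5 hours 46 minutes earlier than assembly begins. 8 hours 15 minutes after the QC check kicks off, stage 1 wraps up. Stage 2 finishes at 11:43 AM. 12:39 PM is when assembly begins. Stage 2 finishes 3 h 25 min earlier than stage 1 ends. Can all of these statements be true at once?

Yes

The QC check starts at 12:39 PM − 346 min = 6:53 AM.
Stage 1 ends at 6:53 AM + 495 min = 3:08 PM.
Stage 2 ends at 3:08 PM − 205 min = 11:43 AM.
That matches the stated 11:43 AM, so the schedule is consistent.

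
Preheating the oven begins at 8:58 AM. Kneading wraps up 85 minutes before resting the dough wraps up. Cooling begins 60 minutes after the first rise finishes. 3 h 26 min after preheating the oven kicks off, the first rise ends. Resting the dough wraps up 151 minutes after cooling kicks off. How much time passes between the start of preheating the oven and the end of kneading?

332 minutes

The first rise ends at 8:58 AM + 206 min = 12:24 PM.
Cooling starts at 12:24 PM + 60 min = 1:24 PM.
Resting the dough ends at 1:24 PM + 151 min = 3:55 PM.
Kneading ends at 3:55 PM − 85 min = 2:30 PM.
From 8:58 AM to 2:30 PM is 332 minutes.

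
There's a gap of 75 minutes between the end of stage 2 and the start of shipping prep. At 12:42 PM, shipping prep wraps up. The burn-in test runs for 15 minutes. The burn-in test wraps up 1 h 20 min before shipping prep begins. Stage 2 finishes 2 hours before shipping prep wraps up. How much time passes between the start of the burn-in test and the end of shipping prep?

Stage 2 ends at 12:42 PM − 120 min = 10:42 AM.
Shipping prep starts at 10:42 AM + 75 min = 11:57 AM.
The burn-in test ends at 11:57 AM − 80 min = 10:37 AM.
The burn-in test starts at 10:37 AM − 15 min = 10:22 AM.
From 10:22 AM to 12:42 PM is 2 hours 20 minutes.

2 hours 20 minutes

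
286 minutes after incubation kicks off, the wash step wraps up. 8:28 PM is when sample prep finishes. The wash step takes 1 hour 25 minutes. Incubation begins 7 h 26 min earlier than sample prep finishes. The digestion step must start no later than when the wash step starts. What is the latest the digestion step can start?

Incubation starts at 8:28 PM − 446 min = 1:02 PM.
The wash step ends at 1:02 PM + 286 min = 5:48 PM.
The wash step starts at 5:48 PM − 85 min = 4:23 PM.
The digestion step is bounded by the wash step, so the latest it can start is 4:23 PM.

4:23 PM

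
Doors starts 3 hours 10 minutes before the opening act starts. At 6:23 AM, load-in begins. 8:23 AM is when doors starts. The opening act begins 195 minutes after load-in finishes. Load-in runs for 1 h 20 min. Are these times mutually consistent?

Load-in ends at 6:23 AM + 80 min = 7:43 AM.
The opening act starts at 7:43 AM + 195 min = 10:58 AM.
Doors starts at 10:58 AM − 190 min = 7:48 AM.
But doors is also said to start at 8:23 AM — a 35-minute conflict.

No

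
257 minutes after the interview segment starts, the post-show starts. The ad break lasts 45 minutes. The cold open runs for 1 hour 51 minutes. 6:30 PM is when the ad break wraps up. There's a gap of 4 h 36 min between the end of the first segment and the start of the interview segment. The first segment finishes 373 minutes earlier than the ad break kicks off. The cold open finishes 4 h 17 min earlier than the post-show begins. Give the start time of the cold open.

The ad break starts at 6:30 PM − 45 min = 5:45 PM.
The first segment ends at 5:45 PM − 373 min = 11:32 AM.
The interview segment starts at 11:32 AM + 276 min = 4:08 PM.
The post-show starts at 4:08 PM + 257 min = 8:25 PM.
The cold open ends at 8:25 PM − 257 min = 4:08 PM.
The cold open starts at 4:08 PM − 111 min = 2:17 PM.

2:17 PM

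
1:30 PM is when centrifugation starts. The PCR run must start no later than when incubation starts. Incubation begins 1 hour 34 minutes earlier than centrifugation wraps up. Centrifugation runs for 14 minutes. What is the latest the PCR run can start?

Centrifugation ends at 1:30 PM + 14 min = 1:44 PM.
Incubation starts at 1:44 PM − 94 min = 12:10 PM.
The PCR run is bounded by incubation, so the latest it can start is 12:10 PM.

12:10 PM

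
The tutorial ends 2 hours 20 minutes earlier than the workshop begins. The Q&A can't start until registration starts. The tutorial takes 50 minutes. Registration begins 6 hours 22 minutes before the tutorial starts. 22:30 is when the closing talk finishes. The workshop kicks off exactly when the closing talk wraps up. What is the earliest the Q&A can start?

The workshop starts at 22:30.
The tutorial ends at 22:30 − 140 min = 20:10.
The tutorial starts at 20:10 − 50 min = 19:20.
Registration starts at 19:20 − 382 min = 12:58.
The Q&A is bounded by registration, so the earliest it can start is 12:58.

12:58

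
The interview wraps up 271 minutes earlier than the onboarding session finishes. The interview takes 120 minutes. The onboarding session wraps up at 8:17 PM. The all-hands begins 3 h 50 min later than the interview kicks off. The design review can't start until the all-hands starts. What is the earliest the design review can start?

5:36 PM

The interview ends at 8:17 PM − 271 min = 3:46 PM.
The interview starts at 3:46 PM − 120 min = 1:46 PM.
The all-hands starts at 1:46 PM + 230 min = 5:36 PM.
The design review is bounded by the all-hands, so the earliest it can start is 5:36 PM.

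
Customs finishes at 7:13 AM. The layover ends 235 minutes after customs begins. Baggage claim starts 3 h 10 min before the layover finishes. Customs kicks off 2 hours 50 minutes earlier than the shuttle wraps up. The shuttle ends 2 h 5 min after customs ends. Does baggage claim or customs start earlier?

The shuttle ends at 7:13 AM + 125 min = 9:18 AM.
Customs starts at 9:18 AM − 170 min = 6:28 AM.
The layover ends at 6:28 AM + 235 min = 10:23 AM.
Baggage claim starts at 10:23 AM − 190 min = 7:13 AM.
Baggage claim starts at 7:13 AM and customs starts at 6:28 AM, so customs is first.

customs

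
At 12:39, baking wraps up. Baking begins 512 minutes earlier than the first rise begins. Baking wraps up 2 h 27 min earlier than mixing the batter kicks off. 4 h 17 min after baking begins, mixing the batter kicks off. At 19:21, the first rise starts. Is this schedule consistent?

Baking starts at 19:21 − 512 min = 10:49.
Mixing the batter starts at 10:49 + 257 min = 15:06.
Baking ends at 15:06 − 147 min = 12:39.
That matches the stated 12:39, so the schedule is consistent.

Yes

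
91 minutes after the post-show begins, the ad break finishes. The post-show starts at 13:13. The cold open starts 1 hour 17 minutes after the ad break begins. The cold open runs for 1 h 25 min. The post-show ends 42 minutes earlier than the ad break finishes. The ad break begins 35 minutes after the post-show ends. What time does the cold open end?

17:19

The ad break ends at 13:13 + 91 min = 14:44.
The post-show ends at 14:44 − 42 min = 14:02.
The ad break starts at 14:02 + 35 min = 14:37.
The cold open starts at 14:37 + 77 min = 15:54.
The cold open ends at 15:54 + 85 min = 17:19.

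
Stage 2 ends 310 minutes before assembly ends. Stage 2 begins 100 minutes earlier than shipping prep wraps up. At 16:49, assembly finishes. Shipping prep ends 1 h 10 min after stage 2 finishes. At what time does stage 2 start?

Stage 2 ends at 16:49 − 310 min = 11:39.
Shipping prep ends at 11:39 + 70 min = 12:49.
Stage 2 starts at 12:49 − 100 min = 11:09.

11:09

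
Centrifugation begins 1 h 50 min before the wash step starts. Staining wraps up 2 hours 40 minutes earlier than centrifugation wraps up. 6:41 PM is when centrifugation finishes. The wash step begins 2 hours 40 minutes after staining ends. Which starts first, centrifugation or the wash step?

Staining ends at 6:41 PM − 160 min = 4:01 PM.
The wash step starts at 4:01 PM + 160 min = 6:41 PM.
Centrifugation starts at 6:41 PM − 110 min = 4:51 PM.
Centrifugation starts at 4:51 PM and the wash step starts at 6:41 PM, so centrifugation is first.

centrifugation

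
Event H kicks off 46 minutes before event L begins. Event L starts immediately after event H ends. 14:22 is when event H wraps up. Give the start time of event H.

13:36

Event L starts at 14:22.
Event H starts at 14:22 − 46 min = 13:36.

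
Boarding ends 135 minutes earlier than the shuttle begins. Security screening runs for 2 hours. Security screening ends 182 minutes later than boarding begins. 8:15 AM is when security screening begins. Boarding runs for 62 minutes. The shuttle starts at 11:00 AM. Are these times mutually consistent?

Boarding ends at 11:00 AM − 135 min = 8:45 AM.
Boarding starts at 8:45 AM − 62 min = 7:43 AM.
Security screening ends at 7:43 AM + 182 min = 10:45 AM.
Security screening starts at 10:45 AM − 120 min = 8:45 AM.
But security screening is also said to start at 8:15 AM — a 30-minute conflict.

No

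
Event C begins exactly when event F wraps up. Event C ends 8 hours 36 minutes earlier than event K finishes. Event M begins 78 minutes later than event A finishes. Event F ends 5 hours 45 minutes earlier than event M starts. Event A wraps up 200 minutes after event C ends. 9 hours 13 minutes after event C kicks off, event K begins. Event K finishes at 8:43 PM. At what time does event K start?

Event C ends at 8:43 PM − 516 min = 12:07 PM.
Event A ends at 12:07 PM + 200 min = 3:27 PM.
Event M starts at 3:27 PM + 78 min = 4:45 PM.
Event F ends at 4:45 PM − 345 min = 11:00 AM.
So event C starts at 11:00 AM.
Event K starts at 11:00 AM + 553 min = 8:13 PM.

8:13 PM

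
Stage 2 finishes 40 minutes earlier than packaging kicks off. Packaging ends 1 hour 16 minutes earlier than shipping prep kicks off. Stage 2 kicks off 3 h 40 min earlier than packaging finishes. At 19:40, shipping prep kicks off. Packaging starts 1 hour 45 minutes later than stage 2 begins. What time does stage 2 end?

15:49

Packaging ends at 19:40 − 76 min = 18:24.
Stage 2 starts at 18:24 − 220 min = 14:44.
Packaging starts at 14:44 + 105 min = 16:29.
Stage 2 ends at 16:29 − 40 min = 15:49.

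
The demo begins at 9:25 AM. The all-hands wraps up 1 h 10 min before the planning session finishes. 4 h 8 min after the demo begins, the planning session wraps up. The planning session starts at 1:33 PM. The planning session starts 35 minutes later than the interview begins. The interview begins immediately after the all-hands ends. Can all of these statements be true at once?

No

The planning session ends at 9:25 AM + 248 min = 1:33 PM.
The all-hands ends at 1:33 PM − 70 min = 12:23 PM.
So the interview starts at 12:23 PM.
The planning session starts at 12:23 PM + 35 min = 12:58 PM.
But the planning session is also said to start at 1:33 PM — a 35-minute conflict.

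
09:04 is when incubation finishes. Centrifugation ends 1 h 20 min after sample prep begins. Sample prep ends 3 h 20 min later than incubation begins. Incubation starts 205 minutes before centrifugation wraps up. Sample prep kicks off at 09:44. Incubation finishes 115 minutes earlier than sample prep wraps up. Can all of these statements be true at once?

Yes

Centrifugation ends at 09:44 + 80 min = 11:04.
Incubation starts at 11:04 − 205 min = 07:39.
Sample prep ends at 07:39 + 200 min = 10:59.
Incubation ends at 10:59 − 115 min = 09:04.
That matches the stated 09:04, so the schedule is consistent.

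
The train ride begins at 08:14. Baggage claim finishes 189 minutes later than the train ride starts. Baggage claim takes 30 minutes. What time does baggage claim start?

10:53

Baggage claim ends at 08:14 + 189 min = 11:23.
Baggage claim starts at 11:23 − 30 min = 10:53.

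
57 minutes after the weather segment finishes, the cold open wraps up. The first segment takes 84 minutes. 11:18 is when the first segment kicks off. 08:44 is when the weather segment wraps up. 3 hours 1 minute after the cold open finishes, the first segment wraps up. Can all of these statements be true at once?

The cold open ends at 08:44 + 57 min = 09:41.
The first segment ends at 09:41 + 181 min = 12:42.
The first segment starts at 12:42 − 84 min = 11:18.
That matches the stated 11:18, so the schedule is consistent.

Yes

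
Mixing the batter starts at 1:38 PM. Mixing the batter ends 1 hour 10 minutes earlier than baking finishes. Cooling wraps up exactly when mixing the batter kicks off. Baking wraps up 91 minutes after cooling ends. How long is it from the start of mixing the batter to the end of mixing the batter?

Cooling ends at 1:38 PM.
Baking ends at 1:38 PM + 91 min = 3:09 PM.
Mixing the batter ends at 3:09 PM − 70 min = 1:59 PM.
From 1:38 PM to 1:59 PM is 21 minutes.

21 minutes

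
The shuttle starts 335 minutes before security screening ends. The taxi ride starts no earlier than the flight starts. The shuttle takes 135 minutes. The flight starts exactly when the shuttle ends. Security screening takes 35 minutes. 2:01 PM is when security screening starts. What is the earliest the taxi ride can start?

11:16 AM

Security screening ends at 2:01 PM + 35 min = 2:36 PM.
The shuttle starts at 2:36 PM − 335 min = 9:01 AM.
The shuttle ends at 9:01 AM + 135 min = 11:16 AM.
So the flight starts at 11:16 AM.
The taxi ride is bounded by the flight, so the earliest it can start is 11:16 AM.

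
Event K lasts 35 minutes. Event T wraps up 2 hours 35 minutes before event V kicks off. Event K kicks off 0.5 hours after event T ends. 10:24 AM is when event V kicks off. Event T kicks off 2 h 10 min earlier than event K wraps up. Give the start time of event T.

Event T ends at 10:24 AM − 155 min = 7:49 AM.
Event K starts at 7:49 AM + 30 min = 8:19 AM.
Event K ends at 8:19 AM + 35 min = 8:54 AM.
Event T starts at 8:54 AM − 130 min = 6:44 AM.

6:44 AM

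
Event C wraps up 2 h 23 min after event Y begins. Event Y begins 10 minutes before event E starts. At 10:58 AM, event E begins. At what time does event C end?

1:11 PM

Event Y starts at 10:58 AM − 10 min = 10:48 AM.
Event C ends at 10:48 AM + 143 min = 1:11 PM.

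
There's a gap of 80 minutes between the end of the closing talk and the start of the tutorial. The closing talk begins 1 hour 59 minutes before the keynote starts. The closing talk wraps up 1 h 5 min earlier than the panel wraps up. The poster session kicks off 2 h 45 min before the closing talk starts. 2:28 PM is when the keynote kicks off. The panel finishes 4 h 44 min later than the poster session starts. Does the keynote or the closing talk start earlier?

the closing talk

The closing talk starts at 2:28 PM − 119 min = 12:29 PM.
The keynote starts at 2:28 PM and the closing talk starts at 12:29 PM, so the closing talk is first.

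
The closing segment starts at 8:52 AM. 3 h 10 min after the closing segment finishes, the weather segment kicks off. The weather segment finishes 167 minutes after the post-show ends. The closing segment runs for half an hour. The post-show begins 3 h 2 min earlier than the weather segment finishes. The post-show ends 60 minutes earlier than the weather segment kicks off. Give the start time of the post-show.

11:17 AM

The closing segment ends at 8:52 AM + 30 min = 9:22 AM.
The weather segment starts at 9:22 AM + 190 min = 12:32 PM.
The post-show ends at 12:32 PM − 60 min = 11:32 AM.
The weather segment ends at 11:32 AM + 167 min = 2:19 PM.
The post-show starts at 2:19 PM − 182 min = 11:17 AM.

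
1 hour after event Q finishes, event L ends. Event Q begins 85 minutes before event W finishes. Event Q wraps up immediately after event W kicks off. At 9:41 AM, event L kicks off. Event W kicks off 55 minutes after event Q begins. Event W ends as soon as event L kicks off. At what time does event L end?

Event W ends at 9:41 AM.
Event Q starts at 9:41 AM − 85 min = 8:16 AM.
Event W starts at 8:16 AM + 55 min = 9:11 AM.
So event Q ends at 9:11 AM.
Event L ends at 9:11 AM + 60 min = 10:11 AM.

10:11 AM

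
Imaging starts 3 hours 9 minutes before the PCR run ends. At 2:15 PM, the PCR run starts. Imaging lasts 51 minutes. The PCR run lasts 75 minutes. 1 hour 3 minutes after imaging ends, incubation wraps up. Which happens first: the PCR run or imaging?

imaging

The PCR run ends at 2:15 PM + 75 min = 3:30 PM.
Imaging starts at 3:30 PM − 189 min = 12:21 PM.
The PCR run starts at 2:15 PM and imaging starts at 12:21 PM, so imaging is first.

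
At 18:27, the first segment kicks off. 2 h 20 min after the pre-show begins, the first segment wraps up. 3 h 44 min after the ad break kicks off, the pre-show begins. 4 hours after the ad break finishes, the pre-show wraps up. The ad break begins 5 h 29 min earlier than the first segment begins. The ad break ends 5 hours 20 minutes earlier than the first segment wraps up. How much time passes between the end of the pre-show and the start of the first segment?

45 minutes

The ad break starts at 18:27 − 329 min = 12:58.
The pre-show starts at 12:58 + 224 min = 16:42.
The first segment ends at 16:42 + 140 min = 19:02.
The ad break ends at 19:02 − 320 min = 13:42.
The pre-show ends at 13:42 + 240 min = 17:42.
From 17:42 to 18:27 is 45 minutes.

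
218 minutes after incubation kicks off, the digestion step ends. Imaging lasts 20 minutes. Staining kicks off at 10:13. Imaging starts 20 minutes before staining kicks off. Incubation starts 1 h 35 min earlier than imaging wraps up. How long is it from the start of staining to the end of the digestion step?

2 h 3 min

Imaging starts at 10:13 − 20 min = 09:53.
Imaging ends at 09:53 + 20 min = 10:13.
Incubation starts at 10:13 − 95 min = 08:38.
The digestion step ends at 08:38 + 218 min = 12:16.
From 10:13 to 12:16 is 2 h 3 min.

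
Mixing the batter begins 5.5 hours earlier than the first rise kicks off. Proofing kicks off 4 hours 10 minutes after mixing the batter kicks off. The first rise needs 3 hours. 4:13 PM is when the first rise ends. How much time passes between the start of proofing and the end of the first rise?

The first rise starts at 4:13 PM − 180 min = 1:13 PM.
Mixing the batter starts at 1:13 PM − 330 min = 7:43 AM.
Proofing starts at 7:43 AM + 250 min = 11:53 AM.
From 11:53 AM to 4:13 PM is 260 minutes.

260 minutes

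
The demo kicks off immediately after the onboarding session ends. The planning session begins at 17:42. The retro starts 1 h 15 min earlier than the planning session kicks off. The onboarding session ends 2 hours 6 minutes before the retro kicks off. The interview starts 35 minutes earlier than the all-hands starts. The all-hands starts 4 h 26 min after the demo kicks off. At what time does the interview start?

18:12

The retro starts at 17:42 − 75 min = 16:27.
The onboarding session ends at 16:27 − 126 min = 14:21.
So the demo starts at 14:21.
The all-hands starts at 14:21 + 266 min = 18:47.
The interview starts at 18:47 − 35 min = 18:12.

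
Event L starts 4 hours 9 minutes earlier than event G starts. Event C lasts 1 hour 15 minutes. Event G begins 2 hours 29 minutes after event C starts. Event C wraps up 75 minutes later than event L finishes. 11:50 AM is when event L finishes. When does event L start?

Event C ends at 11:50 AM + 75 min = 1:05 PM.
Event C starts at 1:05 PM − 75 min = 11:50 AM.
Event G starts at 11:50 AM + 149 min = 2:19 PM.
Event L starts at 2:19 PM − 249 min = 10:10 AM.

10:10 AM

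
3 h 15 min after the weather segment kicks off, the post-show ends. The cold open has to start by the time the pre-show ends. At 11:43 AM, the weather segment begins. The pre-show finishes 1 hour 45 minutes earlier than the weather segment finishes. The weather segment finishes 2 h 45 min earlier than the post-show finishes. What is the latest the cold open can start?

The post-show ends at 11:43 AM + 195 min = 2:58 PM.
The weather segment ends at 2:58 PM − 165 min = 12:13 PM.
The pre-show ends at 12:13 PM − 105 min = 10:28 AM.
The cold open is bounded by the pre-show, so the latest it can start is 10:28 AM.

10:28 AM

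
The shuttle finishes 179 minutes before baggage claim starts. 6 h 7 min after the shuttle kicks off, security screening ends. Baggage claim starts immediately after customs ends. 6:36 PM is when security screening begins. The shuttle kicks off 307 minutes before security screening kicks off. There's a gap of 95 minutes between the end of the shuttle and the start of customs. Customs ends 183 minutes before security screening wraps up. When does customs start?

The shuttle starts at 6:36 PM − 307 min = 1:29 PM.
Security screening ends at 1:29 PM + 367 min = 7:36 PM.
Customs ends at 7:36 PM − 183 min = 4:33 PM.
So baggage claim starts at 4:33 PM.
The shuttle ends at 4:33 PM − 179 min = 1:34 PM.
Customs starts at 1:34 PM + 95 min = 3:09 PM.

3:09 PM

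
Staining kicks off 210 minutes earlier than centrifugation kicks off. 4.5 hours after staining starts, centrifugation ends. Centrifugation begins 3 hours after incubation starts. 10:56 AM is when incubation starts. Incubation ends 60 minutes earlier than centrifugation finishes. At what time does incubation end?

1:56 PM

Centrifugation starts at 10:56 AM + 180 min = 1:56 PM.
Staining starts at 1:56 PM − 210 min = 10:26 AM.
Centrifugation ends at 10:26 AM + 270 min = 2:56 PM.
Incubation ends at 2:56 PM − 60 min = 1:56 PM.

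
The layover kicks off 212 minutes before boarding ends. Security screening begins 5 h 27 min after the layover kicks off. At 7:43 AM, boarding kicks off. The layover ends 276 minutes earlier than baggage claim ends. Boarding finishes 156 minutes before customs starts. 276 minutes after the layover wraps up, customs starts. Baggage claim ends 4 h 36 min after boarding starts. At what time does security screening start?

Baggage claim ends at 7:43 AM + 276 min = 12:19 PM.
The layover ends at 12:19 PM − 276 min = 7:43 AM.
Customs starts at 7:43 AM + 276 min = 12:19 PM.
Boarding ends at 12:19 PM − 156 min = 9:43 AM.
The layover starts at 9:43 AM − 212 min = 6:11 AM.
Security screening starts at 6:11 AM + 327 min = 11:38 AM.

11:38 AM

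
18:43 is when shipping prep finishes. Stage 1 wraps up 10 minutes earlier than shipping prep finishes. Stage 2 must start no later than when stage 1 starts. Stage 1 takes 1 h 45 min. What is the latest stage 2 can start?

Stage 1 ends at 18:43 − 10 min = 18:33.
Stage 1 starts at 18:33 − 105 min = 16:48.
Stage 2 is bounded by stage 1, so the latest it can start is 16:48.

16:48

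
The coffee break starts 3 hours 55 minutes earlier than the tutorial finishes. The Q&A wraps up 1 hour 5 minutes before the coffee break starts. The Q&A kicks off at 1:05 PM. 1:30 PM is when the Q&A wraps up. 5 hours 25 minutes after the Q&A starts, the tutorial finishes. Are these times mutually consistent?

The tutorial ends at 1:05 PM + 325 min = 6:30 PM.
The coffee break starts at 6:30 PM − 235 min = 2:35 PM.
The Q&A ends at 2:35 PM − 65 min = 1:30 PM.
That matches the stated 1:30 PM, so the schedule is consistent.

Yes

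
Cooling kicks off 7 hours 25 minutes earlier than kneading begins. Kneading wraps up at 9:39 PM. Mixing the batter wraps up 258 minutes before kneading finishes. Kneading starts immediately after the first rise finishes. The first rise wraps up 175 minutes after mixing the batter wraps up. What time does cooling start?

Mixing the batter ends at 9:39 PM − 258 min = 5:21 PM.
The first rise ends at 5:21 PM + 175 min = 8:16 PM.
So kneading starts at 8:16 PM.
Cooling starts at 8:16 PM − 445 min = 12:51 PM.

12:51 PM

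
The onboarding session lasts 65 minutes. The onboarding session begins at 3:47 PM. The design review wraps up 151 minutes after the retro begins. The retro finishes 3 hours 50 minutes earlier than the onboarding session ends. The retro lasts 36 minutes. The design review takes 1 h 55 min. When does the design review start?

The onboarding session ends at 3:47 PM + 65 min = 4:52 PM.
The retro ends at 4:52 PM − 230 min = 1:02 PM.
The retro starts at 1:02 PM − 36 min = 12:26 PM.
The design review ends at 12:26 PM + 151 min = 2:57 PM.
The design review starts at 2:57 PM − 115 min = 1:02 PM.

1:02 PM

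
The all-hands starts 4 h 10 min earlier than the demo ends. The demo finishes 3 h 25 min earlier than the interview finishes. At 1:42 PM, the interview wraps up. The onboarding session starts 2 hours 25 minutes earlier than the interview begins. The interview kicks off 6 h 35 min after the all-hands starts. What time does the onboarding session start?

The demo ends at 1:42 PM − 205 min = 10:17 AM.
The all-hands starts at 10:17 AM − 250 min = 6:07 AM.
The interview starts at 6:07 AM + 395 min = 12:42 PM.
The onboarding session starts at 12:42 PM − 145 min = 10:17 AM.

10:17 AM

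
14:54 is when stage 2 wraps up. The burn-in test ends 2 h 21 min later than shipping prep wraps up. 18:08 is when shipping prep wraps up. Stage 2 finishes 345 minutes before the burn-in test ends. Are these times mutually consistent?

The burn-in test ends at 18:08 + 141 min = 20:29.
Stage 2 ends at 20:29 − 345 min = 14:44.
But stage 2 is also said to end at 14:54 — a 10-minute conflict.

No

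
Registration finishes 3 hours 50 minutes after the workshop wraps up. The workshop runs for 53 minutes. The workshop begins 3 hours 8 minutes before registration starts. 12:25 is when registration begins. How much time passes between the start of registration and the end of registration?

The workshop starts at 12:25 − 188 min = 09:17.
The workshop ends at 09:17 + 53 min = 10:10.
Registration ends at 10:10 + 230 min = 14:00.
From 12:25 to 14:00 is 95 minutes.

95 minutes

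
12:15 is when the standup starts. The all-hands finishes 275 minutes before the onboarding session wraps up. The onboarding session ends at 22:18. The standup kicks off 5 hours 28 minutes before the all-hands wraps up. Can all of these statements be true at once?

The all-hands ends at 22:18 − 275 min = 17:43.
The standup starts at 17:43 − 328 min = 12:15.
That matches the stated 12:15, so the schedule is consistent.

Yes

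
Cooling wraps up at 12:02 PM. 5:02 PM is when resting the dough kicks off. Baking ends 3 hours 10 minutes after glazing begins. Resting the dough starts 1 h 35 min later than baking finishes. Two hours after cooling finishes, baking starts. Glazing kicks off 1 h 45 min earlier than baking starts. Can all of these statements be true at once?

Baking starts at 12:02 PM + 120 min = 2:02 PM.
Glazing starts at 2:02 PM − 105 min = 12:17 PM.
Baking ends at 12:17 PM + 190 min = 3:27 PM.
Resting the dough starts at 3:27 PM + 95 min = 5:02 PM.
That matches the stated 5:02 PM, so the schedule is consistent.

Yes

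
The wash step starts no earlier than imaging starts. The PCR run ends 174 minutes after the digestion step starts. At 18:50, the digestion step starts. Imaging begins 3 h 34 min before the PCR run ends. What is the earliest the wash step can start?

18:10

The PCR run ends at 18:50 + 174 min = 21:44.
Imaging starts at 21:44 − 214 min = 18:10.
The wash step is bounded by imaging, so the earliest it can start is 18:10.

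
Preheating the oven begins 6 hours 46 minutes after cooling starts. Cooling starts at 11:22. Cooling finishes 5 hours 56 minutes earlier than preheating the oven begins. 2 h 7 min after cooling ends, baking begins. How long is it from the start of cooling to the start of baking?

177 minutes

Preheating the oven starts at 11:22 + 406 min = 18:08.
Cooling ends at 18:08 − 356 min = 12:12.
Baking starts at 12:12 + 127 min = 14:19.
From 11:22 to 14:19 is 177 minutes.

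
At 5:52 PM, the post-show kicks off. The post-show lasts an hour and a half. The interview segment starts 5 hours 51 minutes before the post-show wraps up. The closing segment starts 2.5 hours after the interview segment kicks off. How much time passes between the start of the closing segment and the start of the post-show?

1 hour 51 minutes

The post-show ends at 5:52 PM + 90 min = 7:22 PM.
The interview segment starts at 7:22 PM − 351 min = 1:31 PM.
The closing segment starts at 1:31 PM + 150 min = 4:01 PM.
From 4:01 PM to 5:52 PM is 1 hour 51 minutes.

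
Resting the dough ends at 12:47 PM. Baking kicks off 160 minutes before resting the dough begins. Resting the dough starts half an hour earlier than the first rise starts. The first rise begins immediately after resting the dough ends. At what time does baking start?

The first rise starts at 12:47 PM.
Resting the dough starts at 12:47 PM − 30 min = 12:17 PM.
Baking starts at 12:17 PM − 160 min = 9:37 AM.

9:37 AM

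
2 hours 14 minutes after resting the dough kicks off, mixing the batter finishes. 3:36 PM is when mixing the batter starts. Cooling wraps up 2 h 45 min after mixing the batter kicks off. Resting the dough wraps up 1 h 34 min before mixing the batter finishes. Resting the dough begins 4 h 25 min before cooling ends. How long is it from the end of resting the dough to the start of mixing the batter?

Cooling ends at 3:36 PM + 165 min = 6:21 PM.
Resting the dough starts at 6:21 PM − 265 min = 1:56 PM.
Mixing the batter ends at 1:56 PM + 134 min = 4:10 PM.
Resting the dough ends at 4:10 PM − 94 min = 2:36 PM.
From 2:36 PM to 3:36 PM is an hour.

an hour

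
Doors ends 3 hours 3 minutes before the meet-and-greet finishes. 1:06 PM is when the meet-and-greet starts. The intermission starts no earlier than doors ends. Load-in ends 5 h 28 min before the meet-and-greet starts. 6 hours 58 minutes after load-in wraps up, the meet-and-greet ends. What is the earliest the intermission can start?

Load-in ends at 1:06 PM − 328 min = 7:38 AM.
The meet-and-greet ends at 7:38 AM + 418 min = 2:36 PM.
Doors ends at 2:36 PM − 183 min = 11:33 AM.
The intermission is bounded by doors, so the earliest it can start is 11:33 AM.

11:33 AM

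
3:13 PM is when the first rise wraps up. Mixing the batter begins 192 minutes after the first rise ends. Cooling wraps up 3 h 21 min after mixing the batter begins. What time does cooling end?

9:46 PM

Mixing the batter starts at 3:13 PM + 192 min = 6:25 PM.
Cooling ends at 6:25 PM + 201 min = 9:46 PM.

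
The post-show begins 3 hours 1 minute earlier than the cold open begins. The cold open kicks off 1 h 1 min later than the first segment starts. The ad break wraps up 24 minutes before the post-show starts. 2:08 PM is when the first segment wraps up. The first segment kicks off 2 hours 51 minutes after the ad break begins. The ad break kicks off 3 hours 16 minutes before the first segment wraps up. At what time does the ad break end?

11:19 AM

The ad break starts at 2:08 PM − 196 min = 10:52 AM.
The first segment starts at 10:52 AM + 171 min = 1:43 PM.
The cold open starts at 1:43 PM + 61 min = 2:44 PM.
The post-show starts at 2:44 PM − 181 min = 11:43 AM.
The ad break ends at 11:43 AM − 24 min = 11:19 AM.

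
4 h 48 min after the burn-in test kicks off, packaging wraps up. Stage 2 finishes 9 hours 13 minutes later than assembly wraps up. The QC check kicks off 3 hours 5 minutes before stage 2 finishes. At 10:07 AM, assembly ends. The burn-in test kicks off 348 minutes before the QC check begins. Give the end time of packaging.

Stage 2 ends at 10:07 AM + 553 min = 7:20 PM.
The QC check starts at 7:20 PM − 185 min = 4:15 PM.
The burn-in test starts at 4:15 PM − 348 min = 10:27 AM.
Packaging ends at 10:27 AM + 288 min = 3:15 PM.

3:15 PM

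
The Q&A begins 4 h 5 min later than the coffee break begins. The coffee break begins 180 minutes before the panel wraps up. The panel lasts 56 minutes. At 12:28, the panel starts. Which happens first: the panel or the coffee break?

The panel ends at 12:28 + 56 min = 13:24.
The coffee break starts at 13:24 − 180 min = 10:24.
The panel starts at 12:28 and the coffee break starts at 10:24, so the coffee break is first.

the coffee break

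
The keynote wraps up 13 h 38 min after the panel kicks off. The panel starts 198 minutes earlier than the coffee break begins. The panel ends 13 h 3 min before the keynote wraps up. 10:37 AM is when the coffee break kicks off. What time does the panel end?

7:54 AM

The panel starts at 10:37 AM − 198 min = 7:19 AM.
The keynote ends at 7:19 AM + 818 min = 8:57 PM.
The panel ends at 8:57 PM − 783 min = 7:54 AM.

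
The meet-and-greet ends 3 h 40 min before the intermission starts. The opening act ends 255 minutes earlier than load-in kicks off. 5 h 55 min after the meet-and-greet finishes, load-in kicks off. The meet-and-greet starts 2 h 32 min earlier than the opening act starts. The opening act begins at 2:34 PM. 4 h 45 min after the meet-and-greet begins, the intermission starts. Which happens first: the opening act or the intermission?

The meet-and-greet starts at 2:34 PM − 152 min = 12:02 PM.
The intermission starts at 12:02 PM + 285 min = 4:47 PM.
The opening act starts at 2:34 PM and the intermission starts at 4:47 PM, so the opening act is first.

the opening act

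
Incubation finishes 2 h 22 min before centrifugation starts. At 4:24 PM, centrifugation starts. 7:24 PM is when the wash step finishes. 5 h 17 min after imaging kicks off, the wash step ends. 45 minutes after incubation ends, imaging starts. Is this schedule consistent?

Incubation ends at 4:24 PM − 142 min = 2:02 PM.
Imaging starts at 2:02 PM + 45 min = 2:47 PM.
The wash step ends at 2:47 PM + 317 min = 8:04 PM.
But the wash step is also said to end at 7:24 PM — a 40-minute conflict.

No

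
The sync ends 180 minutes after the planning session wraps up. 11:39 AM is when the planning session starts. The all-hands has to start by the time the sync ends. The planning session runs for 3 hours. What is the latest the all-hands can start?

The planning session ends at 11:39 AM + 180 min = 2:39 PM.
The sync ends at 2:39 PM + 180 min = 5:39 PM.
The all-hands is bounded by the sync, so the latest it can start is 5:39 PM.

5:39 PM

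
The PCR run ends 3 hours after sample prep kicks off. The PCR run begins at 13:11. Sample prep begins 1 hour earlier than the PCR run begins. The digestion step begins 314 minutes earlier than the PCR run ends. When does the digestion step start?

09:57

Sample prep starts at 13:11 − 60 min = 12:11.
The PCR run ends at 12:11 + 180 min = 15:11.
The digestion step starts at 15:11 − 314 min = 09:57.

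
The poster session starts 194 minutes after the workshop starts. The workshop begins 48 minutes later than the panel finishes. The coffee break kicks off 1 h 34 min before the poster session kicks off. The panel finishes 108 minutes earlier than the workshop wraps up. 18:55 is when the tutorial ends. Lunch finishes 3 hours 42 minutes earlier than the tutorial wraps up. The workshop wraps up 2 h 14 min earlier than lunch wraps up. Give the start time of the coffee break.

Lunch ends at 18:55 − 222 min = 15:13.
The workshop ends at 15:13 − 134 min = 12:59.
The panel ends at 12:59 − 108 min = 11:11.
The workshop starts at 11:11 + 48 min = 11:59.
The poster session starts at 11:59 + 194 min = 15:13.
The coffee break starts at 15:13 − 94 min = 13:39.

13:39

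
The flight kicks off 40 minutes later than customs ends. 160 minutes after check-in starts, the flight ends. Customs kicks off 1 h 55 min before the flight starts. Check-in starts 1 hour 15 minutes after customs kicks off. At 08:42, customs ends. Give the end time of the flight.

The flight starts at 08:42 + 40 min = 09:22.
Customs starts at 09:22 − 115 min = 07:27.
Check-in starts at 07:27 + 75 min = 08:42.
The flight ends at 08:42 + 160 min = 11:22.

11:22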